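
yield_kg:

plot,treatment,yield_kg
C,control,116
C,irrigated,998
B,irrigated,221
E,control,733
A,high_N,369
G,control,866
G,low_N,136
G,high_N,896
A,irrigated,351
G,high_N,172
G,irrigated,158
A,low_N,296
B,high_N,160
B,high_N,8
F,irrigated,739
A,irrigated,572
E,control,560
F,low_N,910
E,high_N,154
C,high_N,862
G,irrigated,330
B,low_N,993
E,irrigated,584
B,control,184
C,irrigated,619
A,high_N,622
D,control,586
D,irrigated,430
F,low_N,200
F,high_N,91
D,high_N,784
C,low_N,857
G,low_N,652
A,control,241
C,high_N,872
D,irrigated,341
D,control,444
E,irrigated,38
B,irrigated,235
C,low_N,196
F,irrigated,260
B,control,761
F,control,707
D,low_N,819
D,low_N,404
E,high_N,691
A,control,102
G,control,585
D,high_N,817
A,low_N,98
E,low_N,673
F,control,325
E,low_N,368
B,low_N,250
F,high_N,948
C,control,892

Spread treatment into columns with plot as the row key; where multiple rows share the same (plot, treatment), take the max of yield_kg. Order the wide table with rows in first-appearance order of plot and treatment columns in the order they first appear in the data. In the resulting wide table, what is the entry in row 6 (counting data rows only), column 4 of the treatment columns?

910

With rows in first-appearance order of plot, row 6 is plot=F. treatment columns in first-appearance order: control, irrigated, high_N, low_N; column 4 is low_N.
Long rows with plot=F, treatment=low_N: max(910, 200) = 910.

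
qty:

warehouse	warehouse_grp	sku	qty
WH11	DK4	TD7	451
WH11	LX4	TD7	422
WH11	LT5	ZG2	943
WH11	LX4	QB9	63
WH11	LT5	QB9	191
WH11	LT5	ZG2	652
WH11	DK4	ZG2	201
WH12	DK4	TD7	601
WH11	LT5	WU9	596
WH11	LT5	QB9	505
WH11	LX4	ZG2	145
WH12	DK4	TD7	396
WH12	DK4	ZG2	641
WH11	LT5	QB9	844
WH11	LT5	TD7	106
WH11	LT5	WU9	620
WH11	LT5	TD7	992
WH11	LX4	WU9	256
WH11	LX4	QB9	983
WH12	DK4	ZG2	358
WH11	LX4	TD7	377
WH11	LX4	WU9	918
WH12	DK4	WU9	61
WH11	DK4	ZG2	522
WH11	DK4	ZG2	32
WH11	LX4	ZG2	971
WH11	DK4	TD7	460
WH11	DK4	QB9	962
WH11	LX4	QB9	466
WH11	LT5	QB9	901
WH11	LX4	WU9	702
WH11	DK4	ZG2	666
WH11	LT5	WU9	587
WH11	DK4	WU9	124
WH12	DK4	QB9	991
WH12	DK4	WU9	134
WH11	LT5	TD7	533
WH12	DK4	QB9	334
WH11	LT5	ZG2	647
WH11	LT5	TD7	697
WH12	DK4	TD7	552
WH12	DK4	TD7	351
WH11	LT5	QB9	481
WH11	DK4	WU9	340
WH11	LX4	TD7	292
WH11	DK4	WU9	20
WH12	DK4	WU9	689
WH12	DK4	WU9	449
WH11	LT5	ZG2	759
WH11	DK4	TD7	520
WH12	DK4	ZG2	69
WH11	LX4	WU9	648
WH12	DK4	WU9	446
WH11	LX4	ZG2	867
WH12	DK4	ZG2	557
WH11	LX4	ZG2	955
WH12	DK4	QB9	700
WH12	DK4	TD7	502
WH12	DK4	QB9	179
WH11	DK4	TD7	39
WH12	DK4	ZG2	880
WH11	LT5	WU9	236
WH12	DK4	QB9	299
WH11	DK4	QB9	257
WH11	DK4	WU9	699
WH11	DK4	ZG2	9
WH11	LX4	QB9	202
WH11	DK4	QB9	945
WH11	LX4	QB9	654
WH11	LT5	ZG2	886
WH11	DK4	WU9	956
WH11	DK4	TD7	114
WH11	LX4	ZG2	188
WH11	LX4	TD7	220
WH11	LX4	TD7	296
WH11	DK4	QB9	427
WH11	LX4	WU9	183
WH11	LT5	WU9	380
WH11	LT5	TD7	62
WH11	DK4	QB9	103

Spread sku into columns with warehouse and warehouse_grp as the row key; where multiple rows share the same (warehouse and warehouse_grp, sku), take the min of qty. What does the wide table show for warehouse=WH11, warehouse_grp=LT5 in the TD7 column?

62

Rows with warehouse=WH11, warehouse_grp=LT5 and sku=TD7: qty values are 106, 992, 533, 697, 62.
min(106, 992, 533, 697, 62) = 62.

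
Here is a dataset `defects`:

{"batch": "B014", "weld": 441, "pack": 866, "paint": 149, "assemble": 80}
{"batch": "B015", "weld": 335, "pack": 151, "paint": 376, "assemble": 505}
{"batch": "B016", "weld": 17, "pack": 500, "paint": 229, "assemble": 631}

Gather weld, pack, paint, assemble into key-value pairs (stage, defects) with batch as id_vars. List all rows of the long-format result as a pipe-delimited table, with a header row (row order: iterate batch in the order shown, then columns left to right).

| batch | stage | defects |
| B014 | weld | 441 |
| B014 | pack | 866 |
| B014 | paint | 149 |
| B014 | assemble | 80 |
| B015 | weld | 335 |
| B015 | pack | 151 |
| B015 | paint | 376 |
| B015 | assemble | 505 |
| B016 | weld | 17 |
| B016 | pack | 500 |
| B016 | paint | 229 |
| B016 | assemble | 631 |

Each (batch, column) pair becomes one row: 3 × 4 = 12 rows.
For example, (B014, weld) → defects=441.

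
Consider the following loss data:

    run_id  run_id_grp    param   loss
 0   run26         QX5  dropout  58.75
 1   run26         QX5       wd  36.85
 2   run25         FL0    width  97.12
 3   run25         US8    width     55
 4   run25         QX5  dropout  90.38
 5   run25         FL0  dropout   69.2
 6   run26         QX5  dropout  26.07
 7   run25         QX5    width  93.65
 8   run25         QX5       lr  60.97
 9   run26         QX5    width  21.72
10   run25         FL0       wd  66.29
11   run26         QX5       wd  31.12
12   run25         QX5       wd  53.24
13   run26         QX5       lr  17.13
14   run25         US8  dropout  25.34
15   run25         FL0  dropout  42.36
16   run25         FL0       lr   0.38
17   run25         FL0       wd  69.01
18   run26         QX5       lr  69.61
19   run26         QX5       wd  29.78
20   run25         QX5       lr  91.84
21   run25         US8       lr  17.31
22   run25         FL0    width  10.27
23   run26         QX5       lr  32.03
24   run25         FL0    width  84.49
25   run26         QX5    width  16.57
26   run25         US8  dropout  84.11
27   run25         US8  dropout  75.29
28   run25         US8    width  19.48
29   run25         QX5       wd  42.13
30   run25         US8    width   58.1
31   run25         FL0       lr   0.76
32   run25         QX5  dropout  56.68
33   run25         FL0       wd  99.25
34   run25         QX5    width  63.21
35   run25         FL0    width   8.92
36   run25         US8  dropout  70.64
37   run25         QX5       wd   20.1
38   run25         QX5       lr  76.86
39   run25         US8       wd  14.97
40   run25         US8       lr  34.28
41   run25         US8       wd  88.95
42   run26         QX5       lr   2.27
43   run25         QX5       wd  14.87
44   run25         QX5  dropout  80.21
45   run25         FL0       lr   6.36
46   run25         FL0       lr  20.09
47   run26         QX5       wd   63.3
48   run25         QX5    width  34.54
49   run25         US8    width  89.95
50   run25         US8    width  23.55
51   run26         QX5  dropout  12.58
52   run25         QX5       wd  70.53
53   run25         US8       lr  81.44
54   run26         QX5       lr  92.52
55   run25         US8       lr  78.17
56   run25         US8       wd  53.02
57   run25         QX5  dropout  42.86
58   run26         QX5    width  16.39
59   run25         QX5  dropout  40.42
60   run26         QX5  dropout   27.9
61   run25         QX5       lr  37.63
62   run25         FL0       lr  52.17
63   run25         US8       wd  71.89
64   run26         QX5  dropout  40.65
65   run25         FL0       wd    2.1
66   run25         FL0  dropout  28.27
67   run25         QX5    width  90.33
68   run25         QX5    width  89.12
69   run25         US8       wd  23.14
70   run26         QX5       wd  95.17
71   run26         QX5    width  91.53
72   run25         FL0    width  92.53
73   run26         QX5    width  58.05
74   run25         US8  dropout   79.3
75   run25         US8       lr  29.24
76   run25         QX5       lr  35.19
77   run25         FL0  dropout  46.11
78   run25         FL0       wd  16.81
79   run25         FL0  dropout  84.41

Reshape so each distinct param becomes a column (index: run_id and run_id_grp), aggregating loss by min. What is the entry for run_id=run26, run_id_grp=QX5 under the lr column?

2.27

Rows with run_id=run26, run_id_grp=QX5 and param=lr: loss values are 17.13, 69.61, 32.03, 2.27, 92.52.
min(17.13, 69.61, 32.03, 2.27, 92.52) = 2.27.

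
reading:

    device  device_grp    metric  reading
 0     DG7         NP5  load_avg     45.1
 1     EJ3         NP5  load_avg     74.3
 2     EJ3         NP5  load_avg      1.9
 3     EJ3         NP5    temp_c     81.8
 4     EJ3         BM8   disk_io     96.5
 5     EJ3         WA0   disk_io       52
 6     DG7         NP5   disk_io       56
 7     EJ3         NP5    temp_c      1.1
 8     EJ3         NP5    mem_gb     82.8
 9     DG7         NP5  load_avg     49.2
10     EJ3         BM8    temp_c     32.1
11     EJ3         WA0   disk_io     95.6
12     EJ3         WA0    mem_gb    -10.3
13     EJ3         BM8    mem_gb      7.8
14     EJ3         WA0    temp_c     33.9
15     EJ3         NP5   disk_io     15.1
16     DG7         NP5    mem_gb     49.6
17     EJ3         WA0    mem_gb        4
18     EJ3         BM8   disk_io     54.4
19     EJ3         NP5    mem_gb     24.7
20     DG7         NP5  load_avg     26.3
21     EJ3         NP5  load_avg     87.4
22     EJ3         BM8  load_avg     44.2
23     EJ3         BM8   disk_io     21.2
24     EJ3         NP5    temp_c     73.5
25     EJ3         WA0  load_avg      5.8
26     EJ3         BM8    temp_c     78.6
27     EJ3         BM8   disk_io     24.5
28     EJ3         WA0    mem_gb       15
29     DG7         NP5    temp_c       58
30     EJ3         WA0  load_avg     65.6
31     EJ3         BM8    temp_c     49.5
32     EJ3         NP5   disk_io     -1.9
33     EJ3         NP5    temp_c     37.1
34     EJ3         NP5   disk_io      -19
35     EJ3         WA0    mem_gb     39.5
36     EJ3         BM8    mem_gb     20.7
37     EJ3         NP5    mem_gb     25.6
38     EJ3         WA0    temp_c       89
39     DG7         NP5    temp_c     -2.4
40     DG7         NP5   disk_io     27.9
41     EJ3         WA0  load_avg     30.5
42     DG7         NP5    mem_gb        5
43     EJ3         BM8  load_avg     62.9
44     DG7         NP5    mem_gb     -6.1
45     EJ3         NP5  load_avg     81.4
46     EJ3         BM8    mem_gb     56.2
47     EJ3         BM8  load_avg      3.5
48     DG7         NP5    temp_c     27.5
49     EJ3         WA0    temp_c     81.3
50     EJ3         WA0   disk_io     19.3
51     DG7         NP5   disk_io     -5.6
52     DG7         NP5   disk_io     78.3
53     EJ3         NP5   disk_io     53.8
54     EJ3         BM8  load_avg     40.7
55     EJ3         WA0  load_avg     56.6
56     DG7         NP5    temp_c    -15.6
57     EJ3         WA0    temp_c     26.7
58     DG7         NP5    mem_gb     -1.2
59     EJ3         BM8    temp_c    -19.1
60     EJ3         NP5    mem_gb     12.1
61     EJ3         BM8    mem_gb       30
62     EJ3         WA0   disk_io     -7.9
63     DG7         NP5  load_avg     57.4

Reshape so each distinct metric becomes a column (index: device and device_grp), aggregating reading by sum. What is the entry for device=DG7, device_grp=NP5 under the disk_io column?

Rows with device=DG7, device_grp=NP5 and metric=disk_io: reading values are 56, 27.9, -5.6, 78.3.
56 + 27.9 + -5.6 + 78.3 = 156.6.

156.6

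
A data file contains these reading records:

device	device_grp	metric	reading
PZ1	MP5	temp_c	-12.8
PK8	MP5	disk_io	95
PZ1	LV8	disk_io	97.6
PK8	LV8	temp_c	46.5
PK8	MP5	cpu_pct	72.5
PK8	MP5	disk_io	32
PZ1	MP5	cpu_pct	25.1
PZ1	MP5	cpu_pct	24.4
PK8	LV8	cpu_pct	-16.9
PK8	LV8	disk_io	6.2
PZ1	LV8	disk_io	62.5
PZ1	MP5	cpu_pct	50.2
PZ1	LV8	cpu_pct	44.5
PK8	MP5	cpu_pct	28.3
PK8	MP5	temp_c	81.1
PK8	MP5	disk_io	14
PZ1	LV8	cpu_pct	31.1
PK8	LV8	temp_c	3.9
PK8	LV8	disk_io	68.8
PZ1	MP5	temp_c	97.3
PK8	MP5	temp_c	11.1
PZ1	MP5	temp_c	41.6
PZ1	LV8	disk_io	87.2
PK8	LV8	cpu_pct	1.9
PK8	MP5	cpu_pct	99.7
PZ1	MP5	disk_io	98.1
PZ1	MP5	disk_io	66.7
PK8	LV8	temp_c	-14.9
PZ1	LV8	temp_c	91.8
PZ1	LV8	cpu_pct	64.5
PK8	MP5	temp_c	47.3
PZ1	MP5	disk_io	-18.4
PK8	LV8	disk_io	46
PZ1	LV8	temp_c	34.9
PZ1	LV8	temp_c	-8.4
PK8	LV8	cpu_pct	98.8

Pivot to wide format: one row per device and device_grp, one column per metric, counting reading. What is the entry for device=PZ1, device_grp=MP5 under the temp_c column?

3

Rows with device=PZ1, device_grp=MP5 and metric=temp_c: reading values are -12.8, 97.3, 41.6.
3 rows match — count = 3.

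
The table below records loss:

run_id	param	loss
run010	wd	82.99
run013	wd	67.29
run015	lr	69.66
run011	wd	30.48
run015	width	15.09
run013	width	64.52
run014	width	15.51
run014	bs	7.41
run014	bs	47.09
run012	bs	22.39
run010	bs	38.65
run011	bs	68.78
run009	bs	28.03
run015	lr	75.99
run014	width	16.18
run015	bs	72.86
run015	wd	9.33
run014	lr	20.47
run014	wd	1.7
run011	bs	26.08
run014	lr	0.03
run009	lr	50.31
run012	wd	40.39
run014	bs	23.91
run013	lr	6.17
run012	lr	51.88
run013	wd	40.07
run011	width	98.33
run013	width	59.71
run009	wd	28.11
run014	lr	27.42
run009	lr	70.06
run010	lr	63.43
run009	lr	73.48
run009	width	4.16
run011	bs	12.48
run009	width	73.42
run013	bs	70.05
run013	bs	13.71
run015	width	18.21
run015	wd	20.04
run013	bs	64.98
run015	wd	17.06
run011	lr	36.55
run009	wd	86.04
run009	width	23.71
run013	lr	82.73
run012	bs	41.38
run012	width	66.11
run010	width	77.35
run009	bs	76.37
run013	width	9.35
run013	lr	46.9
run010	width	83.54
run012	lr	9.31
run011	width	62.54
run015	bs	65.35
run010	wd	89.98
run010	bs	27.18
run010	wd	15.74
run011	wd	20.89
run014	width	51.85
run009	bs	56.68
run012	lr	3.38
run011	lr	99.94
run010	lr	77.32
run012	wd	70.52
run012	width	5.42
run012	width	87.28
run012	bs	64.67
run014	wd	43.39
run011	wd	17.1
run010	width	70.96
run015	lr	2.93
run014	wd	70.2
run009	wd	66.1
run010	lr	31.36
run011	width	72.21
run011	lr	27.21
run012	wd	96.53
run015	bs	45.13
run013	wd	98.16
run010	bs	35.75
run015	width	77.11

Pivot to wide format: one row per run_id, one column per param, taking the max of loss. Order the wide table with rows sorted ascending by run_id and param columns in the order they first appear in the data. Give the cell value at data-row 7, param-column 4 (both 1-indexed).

With rows sorted ascending by run_id, row 7 is run_id=run015. param columns in first-appearance order: wd, lr, width, bs; column 4 is bs.
Long rows with run_id=run015, param=bs: max(72.86, 65.35, 45.13) = 72.86.

72.86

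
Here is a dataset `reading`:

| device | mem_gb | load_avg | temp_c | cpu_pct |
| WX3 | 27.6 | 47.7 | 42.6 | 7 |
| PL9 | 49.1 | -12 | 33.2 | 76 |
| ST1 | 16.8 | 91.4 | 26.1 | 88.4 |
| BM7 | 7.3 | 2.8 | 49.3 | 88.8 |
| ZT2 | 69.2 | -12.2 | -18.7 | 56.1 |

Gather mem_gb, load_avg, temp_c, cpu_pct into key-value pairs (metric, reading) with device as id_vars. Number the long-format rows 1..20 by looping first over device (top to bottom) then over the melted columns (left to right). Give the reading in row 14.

2.8

20 rows total (5 × 4). Row 14: index ⌊(14-1)/4⌋ = 3 into device → BM7; (14-1) mod 4 = 1 into the melted columns → load_avg.
So row 14 is (BM7, load_avg, 2.8); reading = 2.8.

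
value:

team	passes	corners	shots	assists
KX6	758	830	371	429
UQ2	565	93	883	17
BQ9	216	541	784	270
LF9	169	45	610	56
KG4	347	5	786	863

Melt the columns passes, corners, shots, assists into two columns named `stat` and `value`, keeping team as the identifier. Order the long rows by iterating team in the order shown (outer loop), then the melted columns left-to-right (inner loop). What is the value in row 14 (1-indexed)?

45

20 rows total (5 × 4). Row 14: index ⌊(14-1)/4⌋ = 3 into team → LF9; (14-1) mod 4 = 1 into the melted columns → corners.
So row 14 is (LF9, corners, 45); value = 45.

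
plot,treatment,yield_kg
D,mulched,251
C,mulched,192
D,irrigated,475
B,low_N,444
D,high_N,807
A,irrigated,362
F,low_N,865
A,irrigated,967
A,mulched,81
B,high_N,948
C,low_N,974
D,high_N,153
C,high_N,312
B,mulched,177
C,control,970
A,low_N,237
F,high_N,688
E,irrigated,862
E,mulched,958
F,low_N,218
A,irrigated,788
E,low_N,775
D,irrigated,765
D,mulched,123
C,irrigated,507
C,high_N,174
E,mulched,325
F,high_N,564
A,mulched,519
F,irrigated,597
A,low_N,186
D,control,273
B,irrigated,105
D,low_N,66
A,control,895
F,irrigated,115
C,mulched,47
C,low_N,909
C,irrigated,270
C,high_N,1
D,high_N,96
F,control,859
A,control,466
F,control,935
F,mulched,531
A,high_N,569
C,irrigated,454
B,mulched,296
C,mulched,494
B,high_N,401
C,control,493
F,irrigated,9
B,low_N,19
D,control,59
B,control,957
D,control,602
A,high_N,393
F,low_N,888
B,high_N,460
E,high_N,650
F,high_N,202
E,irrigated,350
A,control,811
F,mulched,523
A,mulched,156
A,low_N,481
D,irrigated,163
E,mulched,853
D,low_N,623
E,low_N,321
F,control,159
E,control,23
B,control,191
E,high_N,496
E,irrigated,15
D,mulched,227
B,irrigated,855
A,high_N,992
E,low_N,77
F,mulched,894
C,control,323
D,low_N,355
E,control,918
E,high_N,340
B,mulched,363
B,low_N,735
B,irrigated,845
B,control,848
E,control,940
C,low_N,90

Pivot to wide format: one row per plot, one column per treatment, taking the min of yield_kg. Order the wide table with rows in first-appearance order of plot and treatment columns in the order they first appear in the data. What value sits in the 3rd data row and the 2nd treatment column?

105

With rows in first-appearance order of plot, row 3 is plot=B. treatment columns in first-appearance order: mulched, irrigated, low_N, high_N, control; column 2 is irrigated.
Long rows with plot=B, treatment=irrigated: min(105, 855, 845) = 105.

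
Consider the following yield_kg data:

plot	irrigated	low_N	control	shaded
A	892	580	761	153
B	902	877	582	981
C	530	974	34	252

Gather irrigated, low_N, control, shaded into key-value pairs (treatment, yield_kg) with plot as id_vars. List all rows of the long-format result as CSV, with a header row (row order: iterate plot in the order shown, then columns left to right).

Each (plot, column) pair becomes one row: 3 × 4 = 12 rows.
For example, (A, irrigated) → yield_kg=892.

plot,treatment,yield_kg
A,irrigated,892
A,low_N,580
A,control,761
A,shaded,153
B,irrigated,902
B,low_N,877
B,control,582
B,shaded,981
C,irrigated,530
C,low_N,974
C,control,34
C,shaded,252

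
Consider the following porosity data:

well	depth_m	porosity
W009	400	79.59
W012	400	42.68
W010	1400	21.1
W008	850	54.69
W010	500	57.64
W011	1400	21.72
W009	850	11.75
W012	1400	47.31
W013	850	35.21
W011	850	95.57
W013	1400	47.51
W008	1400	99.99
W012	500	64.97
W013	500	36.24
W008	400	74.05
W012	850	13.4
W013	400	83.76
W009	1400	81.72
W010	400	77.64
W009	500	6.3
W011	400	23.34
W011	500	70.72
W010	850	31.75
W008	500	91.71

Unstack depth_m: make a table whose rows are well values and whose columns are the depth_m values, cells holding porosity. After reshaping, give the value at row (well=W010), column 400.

77.64

Wide layout: rows indexed by well, columns are the 4 distinct depth_m values (400, 1400, 850, 500).
Cell (well=W010, depth_m=400) draws from the long row where well=W010 and depth_m=400, which has porosity=77.64.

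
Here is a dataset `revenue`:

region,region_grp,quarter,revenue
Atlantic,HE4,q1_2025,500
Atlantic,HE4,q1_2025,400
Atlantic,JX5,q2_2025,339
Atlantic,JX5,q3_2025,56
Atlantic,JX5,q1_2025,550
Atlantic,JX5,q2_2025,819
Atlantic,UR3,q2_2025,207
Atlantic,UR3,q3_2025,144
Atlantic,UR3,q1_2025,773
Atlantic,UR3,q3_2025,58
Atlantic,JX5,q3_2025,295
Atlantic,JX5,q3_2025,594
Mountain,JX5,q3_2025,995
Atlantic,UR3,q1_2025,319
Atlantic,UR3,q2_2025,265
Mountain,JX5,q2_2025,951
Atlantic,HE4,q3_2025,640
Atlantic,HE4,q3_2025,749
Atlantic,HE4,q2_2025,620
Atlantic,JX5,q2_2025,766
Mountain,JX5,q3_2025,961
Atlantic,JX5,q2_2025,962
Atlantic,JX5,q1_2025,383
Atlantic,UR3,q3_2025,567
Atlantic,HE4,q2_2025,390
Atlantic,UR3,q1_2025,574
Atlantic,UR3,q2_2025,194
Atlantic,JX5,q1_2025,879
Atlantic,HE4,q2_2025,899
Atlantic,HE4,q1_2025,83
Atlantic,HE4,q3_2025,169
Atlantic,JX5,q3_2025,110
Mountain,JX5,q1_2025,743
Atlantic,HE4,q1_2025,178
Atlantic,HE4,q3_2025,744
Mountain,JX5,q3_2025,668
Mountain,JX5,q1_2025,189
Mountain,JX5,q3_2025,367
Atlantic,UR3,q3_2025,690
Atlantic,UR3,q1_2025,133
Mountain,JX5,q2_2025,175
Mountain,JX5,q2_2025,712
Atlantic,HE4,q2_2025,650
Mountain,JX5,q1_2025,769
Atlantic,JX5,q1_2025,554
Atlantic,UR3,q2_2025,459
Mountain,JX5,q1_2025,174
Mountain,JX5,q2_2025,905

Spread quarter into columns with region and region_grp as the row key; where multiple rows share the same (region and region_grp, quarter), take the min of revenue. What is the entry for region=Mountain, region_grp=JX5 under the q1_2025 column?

174

Rows with region=Mountain, region_grp=JX5 and quarter=q1_2025: revenue values are 743, 189, 769, 174.
min(743, 189, 769, 174) = 174.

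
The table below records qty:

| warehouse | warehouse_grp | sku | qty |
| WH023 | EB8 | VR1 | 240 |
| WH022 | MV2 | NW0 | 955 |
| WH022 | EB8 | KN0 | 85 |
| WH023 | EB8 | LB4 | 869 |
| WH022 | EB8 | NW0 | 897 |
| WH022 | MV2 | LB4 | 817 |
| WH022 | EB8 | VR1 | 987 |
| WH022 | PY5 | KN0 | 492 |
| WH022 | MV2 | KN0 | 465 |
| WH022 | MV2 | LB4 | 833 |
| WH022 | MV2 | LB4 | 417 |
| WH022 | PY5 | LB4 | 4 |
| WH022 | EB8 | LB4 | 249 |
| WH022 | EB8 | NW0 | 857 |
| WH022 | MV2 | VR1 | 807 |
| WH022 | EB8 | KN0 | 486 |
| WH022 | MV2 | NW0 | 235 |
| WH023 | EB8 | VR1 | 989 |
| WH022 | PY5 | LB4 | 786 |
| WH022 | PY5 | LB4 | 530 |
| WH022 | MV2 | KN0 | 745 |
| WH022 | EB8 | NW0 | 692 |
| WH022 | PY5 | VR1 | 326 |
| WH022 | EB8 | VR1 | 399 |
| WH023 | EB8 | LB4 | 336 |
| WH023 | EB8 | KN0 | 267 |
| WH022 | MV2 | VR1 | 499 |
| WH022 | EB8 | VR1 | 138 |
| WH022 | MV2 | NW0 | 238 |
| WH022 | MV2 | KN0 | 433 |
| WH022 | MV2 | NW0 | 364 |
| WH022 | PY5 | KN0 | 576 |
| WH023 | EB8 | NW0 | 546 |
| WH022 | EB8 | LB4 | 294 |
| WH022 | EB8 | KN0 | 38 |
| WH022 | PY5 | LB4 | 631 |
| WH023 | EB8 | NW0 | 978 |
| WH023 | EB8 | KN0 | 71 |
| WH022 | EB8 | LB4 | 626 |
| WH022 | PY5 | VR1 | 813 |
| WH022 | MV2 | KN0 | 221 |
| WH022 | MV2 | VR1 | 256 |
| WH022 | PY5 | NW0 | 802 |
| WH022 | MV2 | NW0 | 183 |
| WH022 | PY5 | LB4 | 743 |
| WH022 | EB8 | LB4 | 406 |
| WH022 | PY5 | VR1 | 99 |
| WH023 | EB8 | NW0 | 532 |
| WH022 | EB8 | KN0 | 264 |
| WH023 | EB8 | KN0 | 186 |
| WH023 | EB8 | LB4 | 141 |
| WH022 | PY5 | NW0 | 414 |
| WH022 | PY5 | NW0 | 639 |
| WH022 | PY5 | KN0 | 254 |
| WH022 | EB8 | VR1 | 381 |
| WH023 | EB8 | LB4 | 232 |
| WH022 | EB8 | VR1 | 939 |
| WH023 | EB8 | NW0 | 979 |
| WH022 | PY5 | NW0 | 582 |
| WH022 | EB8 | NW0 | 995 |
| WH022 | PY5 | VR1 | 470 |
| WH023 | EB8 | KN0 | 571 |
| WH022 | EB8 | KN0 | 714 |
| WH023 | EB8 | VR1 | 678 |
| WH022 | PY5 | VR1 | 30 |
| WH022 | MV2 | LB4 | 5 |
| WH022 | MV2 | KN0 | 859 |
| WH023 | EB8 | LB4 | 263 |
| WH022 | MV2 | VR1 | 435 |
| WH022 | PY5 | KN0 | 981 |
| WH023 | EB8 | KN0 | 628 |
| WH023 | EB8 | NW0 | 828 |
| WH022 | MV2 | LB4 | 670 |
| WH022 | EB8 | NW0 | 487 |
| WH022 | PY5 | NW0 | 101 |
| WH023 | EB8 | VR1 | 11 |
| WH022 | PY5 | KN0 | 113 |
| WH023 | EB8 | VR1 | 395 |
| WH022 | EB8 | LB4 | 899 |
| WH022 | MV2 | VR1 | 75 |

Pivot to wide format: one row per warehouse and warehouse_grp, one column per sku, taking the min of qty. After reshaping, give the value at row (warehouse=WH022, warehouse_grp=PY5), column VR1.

Rows with warehouse=WH022, warehouse_grp=PY5 and sku=VR1: qty values are 326, 813, 99, 470, 30.
min(326, 813, 99, 470, 30) = 30.

30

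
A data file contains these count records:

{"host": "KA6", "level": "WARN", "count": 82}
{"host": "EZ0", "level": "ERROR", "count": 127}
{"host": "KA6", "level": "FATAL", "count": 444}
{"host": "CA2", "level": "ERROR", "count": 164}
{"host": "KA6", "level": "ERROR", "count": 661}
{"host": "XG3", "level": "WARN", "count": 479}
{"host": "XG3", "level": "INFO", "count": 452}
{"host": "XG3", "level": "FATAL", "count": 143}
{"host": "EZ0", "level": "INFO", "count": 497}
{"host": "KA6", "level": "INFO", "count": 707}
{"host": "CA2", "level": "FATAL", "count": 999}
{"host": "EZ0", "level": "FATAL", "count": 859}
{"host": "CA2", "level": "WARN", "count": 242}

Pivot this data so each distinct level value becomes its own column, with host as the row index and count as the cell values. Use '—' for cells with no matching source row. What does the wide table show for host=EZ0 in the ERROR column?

127

The long row with host=EZ0, level=ERROR has count=127.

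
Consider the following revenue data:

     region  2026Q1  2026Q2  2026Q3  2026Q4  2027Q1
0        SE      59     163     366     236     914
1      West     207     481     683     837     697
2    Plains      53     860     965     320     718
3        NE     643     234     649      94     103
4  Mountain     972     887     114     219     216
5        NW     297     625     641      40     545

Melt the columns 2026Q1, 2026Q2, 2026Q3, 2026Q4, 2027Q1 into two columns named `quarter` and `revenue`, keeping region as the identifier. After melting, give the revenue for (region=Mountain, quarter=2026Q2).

887

Unpivoting turns each (region, wide-column) pair into one long row.
The wide cell at row Mountain, column 2026Q2 holds 887, so the long row (Mountain, 2026Q2) has revenue=887.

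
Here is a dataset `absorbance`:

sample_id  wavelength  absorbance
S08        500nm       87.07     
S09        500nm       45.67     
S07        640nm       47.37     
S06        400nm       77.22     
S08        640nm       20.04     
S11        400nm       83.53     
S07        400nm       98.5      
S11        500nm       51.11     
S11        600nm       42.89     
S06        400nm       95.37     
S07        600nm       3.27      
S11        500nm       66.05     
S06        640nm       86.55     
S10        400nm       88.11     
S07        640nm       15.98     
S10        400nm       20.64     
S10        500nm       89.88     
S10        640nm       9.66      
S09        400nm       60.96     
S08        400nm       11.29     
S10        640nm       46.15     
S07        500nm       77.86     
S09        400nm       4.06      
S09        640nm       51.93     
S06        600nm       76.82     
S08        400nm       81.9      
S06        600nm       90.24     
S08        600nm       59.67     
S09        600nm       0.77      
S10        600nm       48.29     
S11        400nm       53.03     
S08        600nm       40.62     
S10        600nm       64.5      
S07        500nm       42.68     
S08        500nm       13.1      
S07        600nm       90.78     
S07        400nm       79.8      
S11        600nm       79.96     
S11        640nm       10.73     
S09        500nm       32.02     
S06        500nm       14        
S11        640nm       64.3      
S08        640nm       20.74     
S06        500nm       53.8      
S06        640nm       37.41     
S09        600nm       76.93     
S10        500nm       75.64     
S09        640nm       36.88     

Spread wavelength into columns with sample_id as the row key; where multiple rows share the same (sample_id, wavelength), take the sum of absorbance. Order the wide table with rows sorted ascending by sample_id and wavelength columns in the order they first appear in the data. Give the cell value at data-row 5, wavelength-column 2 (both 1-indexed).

With rows sorted ascending by sample_id, row 5 is sample_id=S10. wavelength columns in first-appearance order: 500nm, 640nm, 400nm, 600nm; column 2 is 640nm.
Long rows with sample_id=S10, wavelength=640nm: 9.66 + 46.15 = 55.81.

55.81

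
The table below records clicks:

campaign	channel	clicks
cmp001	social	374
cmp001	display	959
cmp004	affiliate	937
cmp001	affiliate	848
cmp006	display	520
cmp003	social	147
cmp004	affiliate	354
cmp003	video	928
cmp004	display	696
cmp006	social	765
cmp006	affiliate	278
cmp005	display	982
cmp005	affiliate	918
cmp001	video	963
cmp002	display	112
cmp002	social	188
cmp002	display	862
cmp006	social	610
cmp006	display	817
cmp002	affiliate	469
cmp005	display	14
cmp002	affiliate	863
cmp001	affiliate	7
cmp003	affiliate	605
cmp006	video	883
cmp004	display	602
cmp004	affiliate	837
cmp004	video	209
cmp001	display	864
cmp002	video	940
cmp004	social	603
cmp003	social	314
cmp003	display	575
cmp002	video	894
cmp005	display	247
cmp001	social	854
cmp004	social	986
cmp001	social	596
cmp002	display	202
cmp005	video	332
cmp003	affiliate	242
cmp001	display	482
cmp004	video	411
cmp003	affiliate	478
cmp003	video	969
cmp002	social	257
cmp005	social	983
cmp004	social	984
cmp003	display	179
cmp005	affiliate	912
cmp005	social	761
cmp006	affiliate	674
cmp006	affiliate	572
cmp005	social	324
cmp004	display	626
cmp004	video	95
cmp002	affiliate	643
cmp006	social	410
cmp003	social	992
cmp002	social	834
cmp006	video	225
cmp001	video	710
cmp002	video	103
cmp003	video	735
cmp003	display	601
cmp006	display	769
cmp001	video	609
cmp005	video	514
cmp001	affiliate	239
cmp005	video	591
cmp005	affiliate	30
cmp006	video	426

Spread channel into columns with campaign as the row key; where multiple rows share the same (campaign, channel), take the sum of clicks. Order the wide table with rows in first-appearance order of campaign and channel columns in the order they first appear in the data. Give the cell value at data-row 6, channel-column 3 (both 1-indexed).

With rows in first-appearance order of campaign, row 6 is campaign=cmp002. channel columns in first-appearance order: social, display, affiliate, video; column 3 is affiliate.
Long rows with campaign=cmp002, channel=affiliate: 469 + 863 + 643 = 1975.

1975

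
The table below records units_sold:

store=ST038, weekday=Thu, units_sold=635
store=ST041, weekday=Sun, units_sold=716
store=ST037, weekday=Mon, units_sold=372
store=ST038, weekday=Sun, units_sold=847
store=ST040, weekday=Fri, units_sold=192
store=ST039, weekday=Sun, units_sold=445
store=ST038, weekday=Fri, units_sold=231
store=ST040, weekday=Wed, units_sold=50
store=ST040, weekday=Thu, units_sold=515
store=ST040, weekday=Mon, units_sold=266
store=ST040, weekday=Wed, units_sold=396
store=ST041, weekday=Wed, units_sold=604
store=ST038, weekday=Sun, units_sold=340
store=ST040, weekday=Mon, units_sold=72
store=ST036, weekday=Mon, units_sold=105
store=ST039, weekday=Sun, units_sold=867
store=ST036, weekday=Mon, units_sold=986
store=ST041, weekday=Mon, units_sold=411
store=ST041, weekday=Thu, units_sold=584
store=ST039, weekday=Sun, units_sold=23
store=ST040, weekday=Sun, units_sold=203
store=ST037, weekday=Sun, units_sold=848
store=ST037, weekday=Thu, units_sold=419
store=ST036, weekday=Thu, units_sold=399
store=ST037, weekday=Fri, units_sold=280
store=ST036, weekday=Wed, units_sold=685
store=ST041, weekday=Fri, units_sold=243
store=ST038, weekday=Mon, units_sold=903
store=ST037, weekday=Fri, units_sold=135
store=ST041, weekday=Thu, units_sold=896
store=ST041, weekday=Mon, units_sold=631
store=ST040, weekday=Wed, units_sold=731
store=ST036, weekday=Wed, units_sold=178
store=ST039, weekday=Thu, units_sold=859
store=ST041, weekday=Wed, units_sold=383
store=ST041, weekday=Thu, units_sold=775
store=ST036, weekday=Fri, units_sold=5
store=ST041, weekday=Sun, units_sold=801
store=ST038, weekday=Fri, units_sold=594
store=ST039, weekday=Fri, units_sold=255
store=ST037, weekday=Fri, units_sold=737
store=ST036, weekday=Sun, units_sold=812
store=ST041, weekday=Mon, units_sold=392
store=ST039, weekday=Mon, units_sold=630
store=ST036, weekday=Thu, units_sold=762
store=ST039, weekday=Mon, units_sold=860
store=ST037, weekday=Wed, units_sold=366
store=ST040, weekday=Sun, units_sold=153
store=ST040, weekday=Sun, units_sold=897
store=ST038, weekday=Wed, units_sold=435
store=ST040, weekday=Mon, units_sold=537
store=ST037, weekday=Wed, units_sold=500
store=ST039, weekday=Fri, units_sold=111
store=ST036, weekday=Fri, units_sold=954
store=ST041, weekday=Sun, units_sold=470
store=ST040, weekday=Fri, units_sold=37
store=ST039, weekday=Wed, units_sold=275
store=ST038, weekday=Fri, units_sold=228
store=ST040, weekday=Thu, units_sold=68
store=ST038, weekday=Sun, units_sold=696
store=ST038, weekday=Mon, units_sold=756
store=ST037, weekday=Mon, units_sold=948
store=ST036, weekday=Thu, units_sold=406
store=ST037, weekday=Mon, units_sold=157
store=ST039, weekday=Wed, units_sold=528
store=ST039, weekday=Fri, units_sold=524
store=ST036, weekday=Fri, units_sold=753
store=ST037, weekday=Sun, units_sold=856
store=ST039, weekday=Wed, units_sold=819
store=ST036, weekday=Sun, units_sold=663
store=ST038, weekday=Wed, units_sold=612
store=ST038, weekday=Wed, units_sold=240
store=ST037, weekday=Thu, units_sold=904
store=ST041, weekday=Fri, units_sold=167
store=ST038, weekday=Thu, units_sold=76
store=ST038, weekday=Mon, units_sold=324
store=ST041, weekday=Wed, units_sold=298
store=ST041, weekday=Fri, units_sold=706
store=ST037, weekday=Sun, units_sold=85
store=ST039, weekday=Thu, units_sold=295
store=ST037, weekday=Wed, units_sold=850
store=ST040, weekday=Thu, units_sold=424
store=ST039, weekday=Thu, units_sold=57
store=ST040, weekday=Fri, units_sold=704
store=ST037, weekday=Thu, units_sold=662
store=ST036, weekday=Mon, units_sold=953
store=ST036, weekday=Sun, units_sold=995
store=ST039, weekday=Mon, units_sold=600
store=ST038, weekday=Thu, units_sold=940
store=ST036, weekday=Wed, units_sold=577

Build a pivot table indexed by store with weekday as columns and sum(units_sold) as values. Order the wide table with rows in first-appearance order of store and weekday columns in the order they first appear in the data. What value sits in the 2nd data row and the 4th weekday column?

1116

With rows in first-appearance order of store, row 2 is store=ST041. weekday columns in first-appearance order: Thu, Sun, Mon, Fri, Wed; column 4 is Fri.
Long rows with store=ST041, weekday=Fri: 243 + 167 + 706 = 1116.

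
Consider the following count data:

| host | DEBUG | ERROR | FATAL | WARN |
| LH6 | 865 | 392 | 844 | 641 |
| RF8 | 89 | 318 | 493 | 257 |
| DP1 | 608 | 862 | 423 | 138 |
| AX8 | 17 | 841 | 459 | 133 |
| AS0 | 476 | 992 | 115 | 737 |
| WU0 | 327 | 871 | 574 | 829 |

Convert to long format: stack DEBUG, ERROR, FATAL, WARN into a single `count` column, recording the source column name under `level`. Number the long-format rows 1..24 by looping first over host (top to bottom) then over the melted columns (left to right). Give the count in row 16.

133

24 rows total (6 × 4). Row 16: index ⌊(16-1)/4⌋ = 3 into host → AX8; (16-1) mod 4 = 3 into the melted columns → WARN.
So row 16 is (AX8, WARN, 133); count = 133.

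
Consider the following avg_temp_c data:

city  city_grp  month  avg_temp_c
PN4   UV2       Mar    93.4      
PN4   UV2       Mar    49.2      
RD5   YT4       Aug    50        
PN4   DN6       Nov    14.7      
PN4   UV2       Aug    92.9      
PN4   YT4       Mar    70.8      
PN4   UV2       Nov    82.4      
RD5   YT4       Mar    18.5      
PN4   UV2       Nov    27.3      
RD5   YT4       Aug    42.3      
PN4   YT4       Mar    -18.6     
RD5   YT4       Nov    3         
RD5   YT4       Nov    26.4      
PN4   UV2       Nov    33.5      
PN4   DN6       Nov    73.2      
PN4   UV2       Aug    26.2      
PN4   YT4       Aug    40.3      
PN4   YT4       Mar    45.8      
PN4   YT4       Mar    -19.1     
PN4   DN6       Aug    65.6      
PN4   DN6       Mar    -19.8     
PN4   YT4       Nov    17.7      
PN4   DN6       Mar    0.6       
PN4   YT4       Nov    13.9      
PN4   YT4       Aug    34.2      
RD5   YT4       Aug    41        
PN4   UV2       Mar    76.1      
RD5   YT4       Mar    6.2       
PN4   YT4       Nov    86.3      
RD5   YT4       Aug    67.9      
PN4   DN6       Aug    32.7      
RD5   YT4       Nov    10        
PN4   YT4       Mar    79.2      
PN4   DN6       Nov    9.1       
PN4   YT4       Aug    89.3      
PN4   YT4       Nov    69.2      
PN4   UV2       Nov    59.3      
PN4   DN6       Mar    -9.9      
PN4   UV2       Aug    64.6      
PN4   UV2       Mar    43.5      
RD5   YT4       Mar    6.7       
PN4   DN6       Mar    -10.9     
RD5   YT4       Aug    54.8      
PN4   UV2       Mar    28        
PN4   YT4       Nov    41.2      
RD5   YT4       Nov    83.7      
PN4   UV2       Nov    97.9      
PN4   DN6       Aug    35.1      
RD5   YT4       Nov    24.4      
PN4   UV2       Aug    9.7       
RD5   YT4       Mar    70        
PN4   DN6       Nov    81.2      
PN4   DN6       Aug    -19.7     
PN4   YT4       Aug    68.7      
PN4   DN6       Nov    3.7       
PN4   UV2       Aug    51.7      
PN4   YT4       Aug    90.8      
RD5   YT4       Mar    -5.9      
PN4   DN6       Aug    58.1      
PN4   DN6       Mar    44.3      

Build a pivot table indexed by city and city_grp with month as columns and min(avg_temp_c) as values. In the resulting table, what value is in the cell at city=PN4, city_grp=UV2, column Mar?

28

Rows with city=PN4, city_grp=UV2 and month=Mar: avg_temp_c values are 93.4, 49.2, 76.1, 43.5, 28.
min(93.4, 49.2, 76.1, 43.5, 28) = 28.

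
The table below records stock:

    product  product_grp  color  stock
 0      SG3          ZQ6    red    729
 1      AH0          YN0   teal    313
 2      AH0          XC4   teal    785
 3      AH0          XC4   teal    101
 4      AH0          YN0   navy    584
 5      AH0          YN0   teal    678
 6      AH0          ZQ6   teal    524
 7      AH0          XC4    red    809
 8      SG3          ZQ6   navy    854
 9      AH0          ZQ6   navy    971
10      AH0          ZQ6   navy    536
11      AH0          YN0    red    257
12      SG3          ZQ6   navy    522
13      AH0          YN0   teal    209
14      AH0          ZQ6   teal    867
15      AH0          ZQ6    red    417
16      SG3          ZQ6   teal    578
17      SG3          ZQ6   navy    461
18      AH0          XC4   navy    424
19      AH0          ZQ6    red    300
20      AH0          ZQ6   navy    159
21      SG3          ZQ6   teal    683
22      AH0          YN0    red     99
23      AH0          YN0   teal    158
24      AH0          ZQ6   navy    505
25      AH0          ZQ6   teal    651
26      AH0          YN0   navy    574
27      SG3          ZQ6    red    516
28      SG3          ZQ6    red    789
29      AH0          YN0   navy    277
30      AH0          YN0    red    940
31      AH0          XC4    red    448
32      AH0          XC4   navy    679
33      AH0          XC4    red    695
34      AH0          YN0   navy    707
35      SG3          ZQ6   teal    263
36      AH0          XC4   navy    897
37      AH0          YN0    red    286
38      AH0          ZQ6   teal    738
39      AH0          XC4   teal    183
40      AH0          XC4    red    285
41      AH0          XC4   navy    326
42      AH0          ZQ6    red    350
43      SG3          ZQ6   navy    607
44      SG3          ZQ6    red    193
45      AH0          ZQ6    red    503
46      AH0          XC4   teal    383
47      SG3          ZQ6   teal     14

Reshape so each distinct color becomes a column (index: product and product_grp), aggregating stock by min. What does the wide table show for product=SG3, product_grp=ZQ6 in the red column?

193

Rows with product=SG3, product_grp=ZQ6 and color=red: stock values are 729, 516, 789, 193.
min(729, 516, 789, 193) = 193.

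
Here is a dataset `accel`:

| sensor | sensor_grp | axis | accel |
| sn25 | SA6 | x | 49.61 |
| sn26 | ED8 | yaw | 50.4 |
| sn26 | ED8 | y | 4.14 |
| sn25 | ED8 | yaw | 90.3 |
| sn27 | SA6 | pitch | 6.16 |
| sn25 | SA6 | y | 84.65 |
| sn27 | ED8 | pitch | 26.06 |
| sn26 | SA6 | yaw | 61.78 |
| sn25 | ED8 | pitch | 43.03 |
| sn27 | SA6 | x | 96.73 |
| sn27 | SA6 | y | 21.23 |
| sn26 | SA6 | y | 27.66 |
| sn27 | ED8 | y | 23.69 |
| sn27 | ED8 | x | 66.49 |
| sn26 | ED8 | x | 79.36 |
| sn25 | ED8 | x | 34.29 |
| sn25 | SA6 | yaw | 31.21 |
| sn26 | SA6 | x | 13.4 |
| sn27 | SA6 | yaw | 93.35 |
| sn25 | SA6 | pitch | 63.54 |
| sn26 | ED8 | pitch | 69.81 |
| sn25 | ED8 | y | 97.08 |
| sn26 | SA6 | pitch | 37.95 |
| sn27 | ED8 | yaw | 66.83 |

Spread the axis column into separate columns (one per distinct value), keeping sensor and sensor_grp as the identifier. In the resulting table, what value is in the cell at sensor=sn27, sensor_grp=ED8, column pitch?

26.06

Wide layout: rows indexed by sensor and sensor_grp, columns are the 4 distinct axis values (x, yaw, y, pitch).
Cell (sensor=sn27, sensor_grp=ED8, axis=pitch) draws from the long row where sensor=sn27, sensor_grp=ED8 and axis=pitch, which has accel=26.06.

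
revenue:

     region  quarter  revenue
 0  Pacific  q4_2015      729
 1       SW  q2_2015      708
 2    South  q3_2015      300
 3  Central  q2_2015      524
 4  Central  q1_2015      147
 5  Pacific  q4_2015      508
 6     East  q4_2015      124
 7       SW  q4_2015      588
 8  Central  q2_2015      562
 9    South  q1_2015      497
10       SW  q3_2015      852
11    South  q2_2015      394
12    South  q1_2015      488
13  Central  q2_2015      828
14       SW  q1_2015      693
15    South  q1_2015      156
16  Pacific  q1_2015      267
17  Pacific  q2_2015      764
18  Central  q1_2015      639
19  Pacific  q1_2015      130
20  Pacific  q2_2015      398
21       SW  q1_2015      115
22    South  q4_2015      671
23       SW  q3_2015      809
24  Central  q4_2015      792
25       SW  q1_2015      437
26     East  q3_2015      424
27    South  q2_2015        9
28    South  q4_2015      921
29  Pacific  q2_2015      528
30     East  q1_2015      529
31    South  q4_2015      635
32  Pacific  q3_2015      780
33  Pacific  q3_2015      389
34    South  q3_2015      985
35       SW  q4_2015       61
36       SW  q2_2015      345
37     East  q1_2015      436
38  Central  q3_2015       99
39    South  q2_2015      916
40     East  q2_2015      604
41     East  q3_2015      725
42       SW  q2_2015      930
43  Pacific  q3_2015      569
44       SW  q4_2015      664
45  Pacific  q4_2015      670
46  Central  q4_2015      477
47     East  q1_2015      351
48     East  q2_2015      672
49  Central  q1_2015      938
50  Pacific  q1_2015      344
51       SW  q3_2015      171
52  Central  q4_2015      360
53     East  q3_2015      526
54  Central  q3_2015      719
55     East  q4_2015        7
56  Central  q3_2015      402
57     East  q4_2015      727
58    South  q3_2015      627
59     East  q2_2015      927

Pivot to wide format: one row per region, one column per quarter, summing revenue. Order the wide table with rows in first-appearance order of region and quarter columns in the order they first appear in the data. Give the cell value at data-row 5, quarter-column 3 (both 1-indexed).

1675

With rows in first-appearance order of region, row 5 is region=East. quarter columns in first-appearance order: q4_2015, q2_2015, q3_2015, q1_2015; column 3 is q3_2015.
Long rows with region=East, quarter=q3_2015: 424 + 725 + 526 = 1675.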